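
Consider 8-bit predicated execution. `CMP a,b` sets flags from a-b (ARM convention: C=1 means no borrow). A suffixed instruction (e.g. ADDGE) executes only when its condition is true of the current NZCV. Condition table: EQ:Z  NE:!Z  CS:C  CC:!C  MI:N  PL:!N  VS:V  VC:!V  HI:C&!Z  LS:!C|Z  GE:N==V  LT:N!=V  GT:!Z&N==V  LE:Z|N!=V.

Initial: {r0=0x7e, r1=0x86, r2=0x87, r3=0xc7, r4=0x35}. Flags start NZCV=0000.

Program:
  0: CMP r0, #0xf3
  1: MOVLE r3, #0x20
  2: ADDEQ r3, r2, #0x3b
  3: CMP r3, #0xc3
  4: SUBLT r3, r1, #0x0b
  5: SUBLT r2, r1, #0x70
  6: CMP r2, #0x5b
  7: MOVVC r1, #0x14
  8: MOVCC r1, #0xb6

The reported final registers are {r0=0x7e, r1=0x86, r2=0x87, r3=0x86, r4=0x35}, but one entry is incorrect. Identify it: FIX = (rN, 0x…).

[0] flags=1001 → (cmp)
[1] flags=1001 LE?F → skip
[2] flags=1001 EQ?F → skip
[3] flags=0010 → (cmp)
[4] flags=0010 LT?F → skip
[5] flags=0010 LT?F → skip
[6] flags=0011 → (cmp)
[7] flags=0011 VC?F → skip
[8] flags=0011 CC?F → skip

FIX = (r3, 0xc7)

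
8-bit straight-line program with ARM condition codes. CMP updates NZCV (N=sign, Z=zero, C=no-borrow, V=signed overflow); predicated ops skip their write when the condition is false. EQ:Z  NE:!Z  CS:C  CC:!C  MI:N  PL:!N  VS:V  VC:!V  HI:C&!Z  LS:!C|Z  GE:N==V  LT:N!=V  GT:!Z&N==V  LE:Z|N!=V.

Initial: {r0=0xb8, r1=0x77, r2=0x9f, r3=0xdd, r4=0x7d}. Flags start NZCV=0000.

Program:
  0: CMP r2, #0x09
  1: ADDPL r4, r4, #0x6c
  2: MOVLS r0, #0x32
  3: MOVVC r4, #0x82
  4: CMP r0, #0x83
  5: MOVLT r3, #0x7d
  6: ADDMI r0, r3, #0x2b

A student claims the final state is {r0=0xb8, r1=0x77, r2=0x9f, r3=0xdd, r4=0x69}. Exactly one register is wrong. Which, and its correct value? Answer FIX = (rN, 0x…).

0: ✓ CMP  NZCV=1010
1: · ADDPL
2: · MOVLS
3: ✓ MOVVC  r4←0x82
4: ✓ CMP  NZCV=0010
5: · MOVLT
6: · ADDMI

FIX = (r4, 0x82)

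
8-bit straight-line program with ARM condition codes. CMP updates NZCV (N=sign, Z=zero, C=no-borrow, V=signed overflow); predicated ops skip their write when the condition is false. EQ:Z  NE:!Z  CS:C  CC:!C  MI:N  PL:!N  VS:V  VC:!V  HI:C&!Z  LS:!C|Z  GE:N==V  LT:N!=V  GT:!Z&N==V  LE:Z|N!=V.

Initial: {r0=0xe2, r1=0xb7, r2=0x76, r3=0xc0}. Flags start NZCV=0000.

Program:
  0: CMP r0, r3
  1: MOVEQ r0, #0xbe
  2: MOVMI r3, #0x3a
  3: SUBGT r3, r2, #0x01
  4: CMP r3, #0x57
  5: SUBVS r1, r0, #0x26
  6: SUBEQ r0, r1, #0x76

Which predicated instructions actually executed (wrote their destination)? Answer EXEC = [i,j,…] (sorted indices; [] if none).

[0] flags=0010 → (cmp)
[1] flags=0010 EQ?F → skip
[2] flags=0010 MI?F → skip
[3] flags=0010 GT?T → r3=0x75
[4] flags=0010 → (cmp)
[5] flags=0010 VS?F → skip
[6] flags=0010 EQ?F → skip

EXEC = [3]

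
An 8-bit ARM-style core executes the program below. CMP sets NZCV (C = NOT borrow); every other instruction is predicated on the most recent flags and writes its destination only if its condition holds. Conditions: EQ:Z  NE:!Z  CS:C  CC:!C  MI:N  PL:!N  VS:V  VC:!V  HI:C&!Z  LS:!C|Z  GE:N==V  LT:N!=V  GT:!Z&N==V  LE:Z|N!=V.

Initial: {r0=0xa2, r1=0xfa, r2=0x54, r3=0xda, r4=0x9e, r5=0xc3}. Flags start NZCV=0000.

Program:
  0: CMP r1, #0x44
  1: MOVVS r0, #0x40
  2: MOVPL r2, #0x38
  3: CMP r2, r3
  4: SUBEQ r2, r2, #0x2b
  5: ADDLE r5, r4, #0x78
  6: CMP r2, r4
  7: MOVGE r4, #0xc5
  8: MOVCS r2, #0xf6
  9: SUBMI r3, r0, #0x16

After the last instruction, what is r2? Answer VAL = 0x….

VAL = 0x54

0: ✓ CMP  NZCV=1010
1: · MOVVS
2: · MOVPL
3: ✓ CMP  NZCV=0000
4: · SUBEQ
5: · ADDLE
6: ✓ CMP  NZCV=1001
7: ✓ MOVGE  r4←0xc5
8: · MOVCS
9: ✓ SUBMI  r3←0x8c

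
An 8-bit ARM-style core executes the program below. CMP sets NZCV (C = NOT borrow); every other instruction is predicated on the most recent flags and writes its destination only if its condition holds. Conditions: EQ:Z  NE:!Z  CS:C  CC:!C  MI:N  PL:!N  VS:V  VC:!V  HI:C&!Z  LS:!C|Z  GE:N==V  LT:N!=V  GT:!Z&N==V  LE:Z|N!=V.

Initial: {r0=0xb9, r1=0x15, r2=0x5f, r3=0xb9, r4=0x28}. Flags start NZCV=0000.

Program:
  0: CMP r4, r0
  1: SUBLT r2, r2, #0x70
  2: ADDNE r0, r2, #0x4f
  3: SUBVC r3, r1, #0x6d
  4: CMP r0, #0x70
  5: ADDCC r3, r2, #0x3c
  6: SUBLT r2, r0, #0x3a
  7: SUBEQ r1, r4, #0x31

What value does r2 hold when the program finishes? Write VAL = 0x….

VAL = 0x74

0: ✓ CMP  NZCV=0000
1: · SUBLT
2: ✓ ADDNE  r0←0xae
3: ✓ SUBVC  r3←0xa8
4: ✓ CMP  NZCV=0011
5: · ADDCC
6: ✓ SUBLT  r2←0x74
7: · SUBEQ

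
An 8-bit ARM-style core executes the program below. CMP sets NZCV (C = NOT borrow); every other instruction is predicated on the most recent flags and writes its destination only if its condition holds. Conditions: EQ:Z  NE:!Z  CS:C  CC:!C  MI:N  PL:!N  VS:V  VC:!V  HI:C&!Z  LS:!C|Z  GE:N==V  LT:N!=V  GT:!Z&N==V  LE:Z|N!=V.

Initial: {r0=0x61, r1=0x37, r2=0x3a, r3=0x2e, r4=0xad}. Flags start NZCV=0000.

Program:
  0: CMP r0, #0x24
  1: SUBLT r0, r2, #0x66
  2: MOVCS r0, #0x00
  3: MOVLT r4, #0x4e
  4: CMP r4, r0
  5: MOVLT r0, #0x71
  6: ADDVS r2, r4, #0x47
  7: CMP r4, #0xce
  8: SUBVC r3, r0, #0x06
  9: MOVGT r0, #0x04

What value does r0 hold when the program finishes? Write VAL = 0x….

VAL = 0x71

[0] flags=0010 → (cmp)
[1] flags=0010 LT?F → skip
[2] flags=0010 CS?T → r0=0x00
[3] flags=0010 LT?F → skip
[4] flags=1010 → (cmp)
[5] flags=1010 LT?T → r0=0x71
[6] flags=1010 VS?F → skip
[7] flags=1000 → (cmp)
[8] flags=1000 VC?T → r3=0x6b
[9] flags=1000 GT?F → skip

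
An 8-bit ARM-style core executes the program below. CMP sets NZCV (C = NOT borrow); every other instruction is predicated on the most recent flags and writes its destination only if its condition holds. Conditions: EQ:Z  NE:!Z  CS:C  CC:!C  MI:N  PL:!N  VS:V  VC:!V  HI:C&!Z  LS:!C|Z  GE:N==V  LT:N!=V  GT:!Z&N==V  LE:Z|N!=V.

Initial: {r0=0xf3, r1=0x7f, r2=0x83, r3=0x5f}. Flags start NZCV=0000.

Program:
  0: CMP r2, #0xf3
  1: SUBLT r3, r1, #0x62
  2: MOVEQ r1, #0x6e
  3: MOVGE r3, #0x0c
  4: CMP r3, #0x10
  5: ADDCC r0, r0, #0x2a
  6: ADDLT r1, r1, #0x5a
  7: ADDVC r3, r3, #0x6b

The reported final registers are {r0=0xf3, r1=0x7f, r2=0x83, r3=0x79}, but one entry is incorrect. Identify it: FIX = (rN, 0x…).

FIX = (r3, 0x88)

[0] flags=1000 → (cmp)
[1] flags=1000 LT?T → r3=0x1d
[2] flags=1000 EQ?F → skip
[3] flags=1000 GE?F → skip
[4] flags=0010 → (cmp)
[5] flags=0010 CC?F → skip
[6] flags=0010 LT?F → skip
[7] flags=0010 VC?T → r3=0x88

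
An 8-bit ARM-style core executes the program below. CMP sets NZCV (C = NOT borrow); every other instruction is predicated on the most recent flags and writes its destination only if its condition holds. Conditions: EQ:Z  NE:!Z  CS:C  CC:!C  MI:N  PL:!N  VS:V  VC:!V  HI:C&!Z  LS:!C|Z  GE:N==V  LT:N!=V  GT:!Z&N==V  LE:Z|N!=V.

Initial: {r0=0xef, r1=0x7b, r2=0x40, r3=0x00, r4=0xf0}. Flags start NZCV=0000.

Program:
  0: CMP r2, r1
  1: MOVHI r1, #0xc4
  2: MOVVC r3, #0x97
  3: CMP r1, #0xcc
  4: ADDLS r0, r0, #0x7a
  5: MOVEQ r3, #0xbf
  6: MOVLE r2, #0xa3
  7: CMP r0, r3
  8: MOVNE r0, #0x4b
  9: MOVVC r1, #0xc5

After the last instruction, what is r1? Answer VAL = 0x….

VAL = 0x7b

0: ✓ CMP  NZCV=1000
1: · MOVHI
2: ✓ MOVVC  r3←0x97
3: ✓ CMP  NZCV=1001
4: ✓ ADDLS  r0←0x69
5: · MOVEQ
6: · MOVLE
7: ✓ CMP  NZCV=1001
8: ✓ MOVNE  r0←0x4b
9: · MOVVC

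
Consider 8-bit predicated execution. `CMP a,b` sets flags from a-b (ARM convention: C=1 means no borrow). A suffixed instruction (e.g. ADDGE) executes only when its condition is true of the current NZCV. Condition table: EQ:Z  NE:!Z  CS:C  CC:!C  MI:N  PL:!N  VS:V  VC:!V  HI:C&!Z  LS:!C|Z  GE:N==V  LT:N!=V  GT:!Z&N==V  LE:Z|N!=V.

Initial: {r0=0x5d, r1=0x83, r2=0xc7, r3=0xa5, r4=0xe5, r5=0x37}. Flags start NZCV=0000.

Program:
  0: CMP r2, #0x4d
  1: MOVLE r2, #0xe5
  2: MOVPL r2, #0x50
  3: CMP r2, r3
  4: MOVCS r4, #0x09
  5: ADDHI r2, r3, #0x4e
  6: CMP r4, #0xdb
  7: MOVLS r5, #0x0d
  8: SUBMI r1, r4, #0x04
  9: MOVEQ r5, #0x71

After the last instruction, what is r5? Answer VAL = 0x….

[0] flags=0011 → (cmp)
[1] flags=0011 LE?T → r2=0xe5
[2] flags=0011 PL?T → r2=0x50
[3] flags=1001 → (cmp)
[4] flags=1001 CS?F → skip
[5] flags=1001 HI?F → skip
[6] flags=0010 → (cmp)
[7] flags=0010 LS?F → skip
[8] flags=0010 MI?F → skip
[9] flags=0010 EQ?F → skip

VAL = 0x37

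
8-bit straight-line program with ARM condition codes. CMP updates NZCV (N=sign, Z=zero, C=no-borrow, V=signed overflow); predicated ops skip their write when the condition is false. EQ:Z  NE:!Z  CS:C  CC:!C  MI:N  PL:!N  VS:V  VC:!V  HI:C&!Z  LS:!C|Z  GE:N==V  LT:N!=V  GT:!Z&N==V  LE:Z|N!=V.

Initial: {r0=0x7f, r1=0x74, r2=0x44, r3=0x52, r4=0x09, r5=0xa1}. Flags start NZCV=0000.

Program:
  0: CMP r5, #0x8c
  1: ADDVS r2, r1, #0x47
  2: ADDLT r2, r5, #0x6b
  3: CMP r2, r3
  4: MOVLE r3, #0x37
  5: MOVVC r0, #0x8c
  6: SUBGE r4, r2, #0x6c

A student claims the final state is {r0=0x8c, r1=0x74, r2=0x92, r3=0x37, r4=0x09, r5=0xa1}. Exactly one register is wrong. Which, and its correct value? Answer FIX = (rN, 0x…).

0: ✓ CMP  NZCV=0010
1: · ADDVS
2: · ADDLT
3: ✓ CMP  NZCV=1000
4: ✓ MOVLE  r3←0x37
5: ✓ MOVVC  r0←0x8c
6: · SUBGE

FIX = (r2, 0x44)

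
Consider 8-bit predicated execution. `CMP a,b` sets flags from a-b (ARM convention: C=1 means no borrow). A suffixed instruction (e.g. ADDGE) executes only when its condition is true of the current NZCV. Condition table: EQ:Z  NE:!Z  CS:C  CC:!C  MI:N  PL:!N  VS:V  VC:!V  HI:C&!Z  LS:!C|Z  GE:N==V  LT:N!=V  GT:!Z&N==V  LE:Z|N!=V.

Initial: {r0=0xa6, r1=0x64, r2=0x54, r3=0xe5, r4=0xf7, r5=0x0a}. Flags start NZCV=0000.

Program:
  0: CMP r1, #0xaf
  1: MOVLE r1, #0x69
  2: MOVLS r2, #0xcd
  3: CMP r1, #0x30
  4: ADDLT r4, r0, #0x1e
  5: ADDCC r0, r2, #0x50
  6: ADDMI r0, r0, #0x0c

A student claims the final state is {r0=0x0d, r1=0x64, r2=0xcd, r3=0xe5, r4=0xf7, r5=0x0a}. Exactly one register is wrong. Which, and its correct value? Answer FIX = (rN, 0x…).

FIX = (r0, 0xa6)

[0] flags=1001 → (cmp)
[1] flags=1001 LE?F → skip
[2] flags=1001 LS?T → r2=0xcd
[3] flags=0010 → (cmp)
[4] flags=0010 LT?F → skip
[5] flags=0010 CC?F → skip
[6] flags=0010 MI?F → skip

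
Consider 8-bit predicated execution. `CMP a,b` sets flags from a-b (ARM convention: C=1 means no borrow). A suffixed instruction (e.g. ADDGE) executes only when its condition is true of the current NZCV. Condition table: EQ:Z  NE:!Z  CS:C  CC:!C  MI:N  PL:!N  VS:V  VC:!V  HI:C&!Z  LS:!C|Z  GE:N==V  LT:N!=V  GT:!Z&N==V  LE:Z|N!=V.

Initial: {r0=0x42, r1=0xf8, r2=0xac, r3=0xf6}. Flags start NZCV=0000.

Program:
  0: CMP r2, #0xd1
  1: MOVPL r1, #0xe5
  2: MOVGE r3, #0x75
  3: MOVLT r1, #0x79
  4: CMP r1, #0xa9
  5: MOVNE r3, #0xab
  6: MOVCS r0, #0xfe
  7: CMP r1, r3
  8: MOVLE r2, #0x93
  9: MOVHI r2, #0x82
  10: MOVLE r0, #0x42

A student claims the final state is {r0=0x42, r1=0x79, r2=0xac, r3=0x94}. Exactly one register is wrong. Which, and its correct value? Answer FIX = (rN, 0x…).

FIX = (r3, 0xab)

[0] flags=1000 → (cmp)
[1] flags=1000 PL?F → skip
[2] flags=1000 GE?F → skip
[3] flags=1000 LT?T → r1=0x79
[4] flags=1001 → (cmp)
[5] flags=1001 NE?T → r3=0xab
[6] flags=1001 CS?F → skip
[7] flags=1001 → (cmp)
[8] flags=1001 LE?F → skip
[9] flags=1001 HI?F → skip
[10] flags=1001 LE?F → skip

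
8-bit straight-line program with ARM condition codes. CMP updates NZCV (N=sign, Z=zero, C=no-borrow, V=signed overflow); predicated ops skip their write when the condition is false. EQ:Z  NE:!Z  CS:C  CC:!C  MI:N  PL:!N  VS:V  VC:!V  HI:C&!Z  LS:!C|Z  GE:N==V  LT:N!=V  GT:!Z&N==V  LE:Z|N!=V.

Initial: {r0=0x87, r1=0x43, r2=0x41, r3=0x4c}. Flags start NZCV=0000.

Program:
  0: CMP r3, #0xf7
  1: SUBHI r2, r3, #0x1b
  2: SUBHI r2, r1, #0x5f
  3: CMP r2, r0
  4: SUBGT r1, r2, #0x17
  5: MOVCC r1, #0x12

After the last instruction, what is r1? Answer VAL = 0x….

VAL = 0x12

[0] flags=0000 → (cmp)
[1] flags=0000 HI?F → skip
[2] flags=0000 HI?F → skip
[3] flags=1001 → (cmp)
[4] flags=1001 GT?T → r1=0x2a
[5] flags=1001 CC?T → r1=0x12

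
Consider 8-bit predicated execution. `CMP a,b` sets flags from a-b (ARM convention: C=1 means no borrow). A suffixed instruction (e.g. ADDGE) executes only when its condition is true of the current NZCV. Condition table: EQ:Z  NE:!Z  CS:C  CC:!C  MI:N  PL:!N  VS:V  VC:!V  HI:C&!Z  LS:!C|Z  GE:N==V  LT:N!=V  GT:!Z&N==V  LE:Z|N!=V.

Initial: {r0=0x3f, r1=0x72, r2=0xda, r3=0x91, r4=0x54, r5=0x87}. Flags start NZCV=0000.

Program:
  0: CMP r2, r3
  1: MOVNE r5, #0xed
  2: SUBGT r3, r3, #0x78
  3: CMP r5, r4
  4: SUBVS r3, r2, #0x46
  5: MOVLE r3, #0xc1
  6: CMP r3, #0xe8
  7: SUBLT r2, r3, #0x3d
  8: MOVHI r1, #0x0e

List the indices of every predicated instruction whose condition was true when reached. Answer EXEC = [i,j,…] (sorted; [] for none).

EXEC = [1,2,5,7]

0: ✓ CMP  NZCV=0010
1: ✓ MOVNE  r5←0xed
2: ✓ SUBGT  r3←0x19
3: ✓ CMP  NZCV=1010
4: · SUBVS
5: ✓ MOVLE  r3←0xc1
6: ✓ CMP  NZCV=1000
7: ✓ SUBLT  r2←0x84
8: · MOVHI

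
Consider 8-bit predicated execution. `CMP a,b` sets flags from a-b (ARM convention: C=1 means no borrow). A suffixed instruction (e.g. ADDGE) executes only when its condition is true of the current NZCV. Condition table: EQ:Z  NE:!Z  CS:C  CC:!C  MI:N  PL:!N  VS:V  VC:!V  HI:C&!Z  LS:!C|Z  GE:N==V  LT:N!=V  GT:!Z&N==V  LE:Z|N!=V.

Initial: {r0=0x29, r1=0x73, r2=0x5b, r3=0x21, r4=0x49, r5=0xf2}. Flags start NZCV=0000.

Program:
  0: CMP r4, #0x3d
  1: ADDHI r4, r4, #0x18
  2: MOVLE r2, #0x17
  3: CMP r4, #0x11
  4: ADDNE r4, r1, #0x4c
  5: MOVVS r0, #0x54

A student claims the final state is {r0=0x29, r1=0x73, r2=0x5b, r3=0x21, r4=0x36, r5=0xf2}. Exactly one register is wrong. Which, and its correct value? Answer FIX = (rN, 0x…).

0: ✓ CMP  NZCV=0010
1: ✓ ADDHI  r4←0x61
2: · MOVLE
3: ✓ CMP  NZCV=0010
4: ✓ ADDNE  r4←0xbf
5: · MOVVS

FIX = (r4, 0xbf)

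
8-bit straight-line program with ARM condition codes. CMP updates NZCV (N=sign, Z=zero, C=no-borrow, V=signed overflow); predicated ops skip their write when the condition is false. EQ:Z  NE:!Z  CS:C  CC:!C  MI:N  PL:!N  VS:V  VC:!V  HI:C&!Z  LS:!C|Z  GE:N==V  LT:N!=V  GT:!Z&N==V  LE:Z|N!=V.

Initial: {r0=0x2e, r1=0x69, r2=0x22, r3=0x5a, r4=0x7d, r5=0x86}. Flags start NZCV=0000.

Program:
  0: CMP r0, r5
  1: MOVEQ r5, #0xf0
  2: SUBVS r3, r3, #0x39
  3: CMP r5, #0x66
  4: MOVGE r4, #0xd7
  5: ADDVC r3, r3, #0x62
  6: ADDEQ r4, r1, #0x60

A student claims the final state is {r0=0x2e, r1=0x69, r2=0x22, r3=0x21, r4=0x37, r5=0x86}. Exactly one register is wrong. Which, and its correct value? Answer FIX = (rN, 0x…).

FIX = (r4, 0x7d)

0: ✓ CMP  NZCV=1001
1: · MOVEQ
2: ✓ SUBVS  r3←0x21
3: ✓ CMP  NZCV=0011
4: · MOVGE
5: · ADDVC
6: · ADDEQ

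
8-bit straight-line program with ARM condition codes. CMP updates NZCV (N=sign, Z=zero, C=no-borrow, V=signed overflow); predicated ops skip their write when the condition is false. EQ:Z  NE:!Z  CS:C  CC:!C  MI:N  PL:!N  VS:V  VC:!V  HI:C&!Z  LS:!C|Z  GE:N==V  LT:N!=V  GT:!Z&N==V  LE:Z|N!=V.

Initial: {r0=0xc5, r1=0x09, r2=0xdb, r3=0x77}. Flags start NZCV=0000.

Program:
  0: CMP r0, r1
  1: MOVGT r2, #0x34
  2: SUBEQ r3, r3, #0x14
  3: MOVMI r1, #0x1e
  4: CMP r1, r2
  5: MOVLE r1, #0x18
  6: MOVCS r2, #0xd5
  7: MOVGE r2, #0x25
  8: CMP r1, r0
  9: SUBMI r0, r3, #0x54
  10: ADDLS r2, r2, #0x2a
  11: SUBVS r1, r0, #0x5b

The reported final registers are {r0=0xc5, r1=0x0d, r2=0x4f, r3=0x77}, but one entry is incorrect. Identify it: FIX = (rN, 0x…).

FIX = (r1, 0x1e)

[0] flags=1010 → (cmp)
[1] flags=1010 GT?F → skip
[2] flags=1010 EQ?F → skip
[3] flags=1010 MI?T → r1=0x1e
[4] flags=0000 → (cmp)
[5] flags=0000 LE?F → skip
[6] flags=0000 CS?F → skip
[7] flags=0000 GE?T → r2=0x25
[8] flags=0000 → (cmp)
[9] flags=0000 MI?F → skip
[10] flags=0000 LS?T → r2=0x4f
[11] flags=0000 VS?F → skip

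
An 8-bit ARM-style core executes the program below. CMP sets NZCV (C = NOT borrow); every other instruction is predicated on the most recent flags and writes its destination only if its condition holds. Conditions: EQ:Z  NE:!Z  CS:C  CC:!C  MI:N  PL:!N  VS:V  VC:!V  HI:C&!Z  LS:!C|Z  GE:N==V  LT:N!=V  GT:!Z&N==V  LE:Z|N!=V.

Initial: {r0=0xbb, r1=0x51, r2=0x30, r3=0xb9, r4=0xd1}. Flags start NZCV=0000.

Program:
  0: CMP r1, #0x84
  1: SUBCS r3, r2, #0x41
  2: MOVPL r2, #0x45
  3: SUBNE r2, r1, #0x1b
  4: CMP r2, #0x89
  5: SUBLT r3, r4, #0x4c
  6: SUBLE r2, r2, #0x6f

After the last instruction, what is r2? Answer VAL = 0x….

VAL = 0x36

[0] flags=1001 → (cmp)
[1] flags=1001 CS?F → skip
[2] flags=1001 PL?F → skip
[3] flags=1001 NE?T → r2=0x36
[4] flags=1001 → (cmp)
[5] flags=1001 LT?F → skip
[6] flags=1001 LE?F → skip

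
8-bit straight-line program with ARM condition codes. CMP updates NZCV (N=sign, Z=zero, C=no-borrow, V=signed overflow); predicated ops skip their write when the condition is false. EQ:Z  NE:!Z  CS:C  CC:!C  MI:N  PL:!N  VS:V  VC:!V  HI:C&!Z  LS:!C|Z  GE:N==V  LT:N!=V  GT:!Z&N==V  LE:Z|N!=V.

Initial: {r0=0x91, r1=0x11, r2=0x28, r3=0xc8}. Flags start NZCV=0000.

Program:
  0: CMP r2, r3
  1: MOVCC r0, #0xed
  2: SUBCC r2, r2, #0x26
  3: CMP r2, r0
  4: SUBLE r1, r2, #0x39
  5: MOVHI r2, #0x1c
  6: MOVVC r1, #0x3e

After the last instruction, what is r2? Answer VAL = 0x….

[0] flags=0000 → (cmp)
[1] flags=0000 CC?T → r0=0xed
[2] flags=0000 CC?T → r2=0x02
[3] flags=0000 → (cmp)
[4] flags=0000 LE?F → skip
[5] flags=0000 HI?F → skip
[6] flags=0000 VC?T → r1=0x3e

VAL = 0x02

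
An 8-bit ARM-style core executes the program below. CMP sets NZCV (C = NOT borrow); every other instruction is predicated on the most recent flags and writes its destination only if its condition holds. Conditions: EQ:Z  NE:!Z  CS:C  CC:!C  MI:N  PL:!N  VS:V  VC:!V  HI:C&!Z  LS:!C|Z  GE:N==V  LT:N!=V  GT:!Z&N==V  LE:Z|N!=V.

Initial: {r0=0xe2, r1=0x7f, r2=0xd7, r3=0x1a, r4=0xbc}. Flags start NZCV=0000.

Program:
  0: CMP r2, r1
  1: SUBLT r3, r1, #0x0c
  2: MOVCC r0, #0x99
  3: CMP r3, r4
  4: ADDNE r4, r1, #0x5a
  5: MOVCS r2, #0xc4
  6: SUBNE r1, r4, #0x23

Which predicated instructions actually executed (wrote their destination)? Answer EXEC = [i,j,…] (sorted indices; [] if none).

[0] flags=0011 → (cmp)
[1] flags=0011 LT?T → r3=0x73
[2] flags=0011 CC?F → skip
[3] flags=1001 → (cmp)
[4] flags=1001 NE?T → r4=0xd9
[5] flags=1001 CS?F → skip
[6] flags=1001 NE?T → r1=0xb6

EXEC = [1,4,6]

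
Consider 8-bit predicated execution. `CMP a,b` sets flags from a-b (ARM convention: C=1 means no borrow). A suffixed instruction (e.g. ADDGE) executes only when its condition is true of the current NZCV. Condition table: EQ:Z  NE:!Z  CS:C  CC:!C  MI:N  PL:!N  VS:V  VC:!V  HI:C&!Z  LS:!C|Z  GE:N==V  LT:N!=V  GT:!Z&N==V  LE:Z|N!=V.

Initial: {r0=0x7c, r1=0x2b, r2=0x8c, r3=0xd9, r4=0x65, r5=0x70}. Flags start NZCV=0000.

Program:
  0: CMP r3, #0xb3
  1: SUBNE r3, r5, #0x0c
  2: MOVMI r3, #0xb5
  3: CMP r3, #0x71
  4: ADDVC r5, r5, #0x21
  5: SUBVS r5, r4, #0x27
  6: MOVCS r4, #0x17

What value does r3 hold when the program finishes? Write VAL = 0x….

0: ✓ CMP  NZCV=0010
1: ✓ SUBNE  r3←0x64
2: · MOVMI
3: ✓ CMP  NZCV=1000
4: ✓ ADDVC  r5←0x91
5: · SUBVS
6: · MOVCS

VAL = 0x64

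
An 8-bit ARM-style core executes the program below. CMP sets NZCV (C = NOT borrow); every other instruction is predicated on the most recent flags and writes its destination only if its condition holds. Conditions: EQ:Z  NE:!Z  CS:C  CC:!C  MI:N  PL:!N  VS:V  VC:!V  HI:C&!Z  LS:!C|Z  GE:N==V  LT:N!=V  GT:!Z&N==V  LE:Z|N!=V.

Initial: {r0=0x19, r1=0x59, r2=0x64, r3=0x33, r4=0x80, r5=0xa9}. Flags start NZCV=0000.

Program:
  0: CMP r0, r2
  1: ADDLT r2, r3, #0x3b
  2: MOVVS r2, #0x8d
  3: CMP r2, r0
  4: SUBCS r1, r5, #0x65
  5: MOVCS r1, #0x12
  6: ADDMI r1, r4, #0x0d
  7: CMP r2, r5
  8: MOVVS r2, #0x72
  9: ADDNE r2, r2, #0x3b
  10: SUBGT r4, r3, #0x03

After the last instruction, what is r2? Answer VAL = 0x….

[0] flags=1000 → (cmp)
[1] flags=1000 LT?T → r2=0x6e
[2] flags=1000 VS?F → skip
[3] flags=0010 → (cmp)
[4] flags=0010 CS?T → r1=0x44
[5] flags=0010 CS?T → r1=0x12
[6] flags=0010 MI?F → skip
[7] flags=1001 → (cmp)
[8] flags=1001 VS?T → r2=0x72
[9] flags=1001 NE?T → r2=0xad
[10] flags=1001 GT?T → r4=0x30

VAL = 0xad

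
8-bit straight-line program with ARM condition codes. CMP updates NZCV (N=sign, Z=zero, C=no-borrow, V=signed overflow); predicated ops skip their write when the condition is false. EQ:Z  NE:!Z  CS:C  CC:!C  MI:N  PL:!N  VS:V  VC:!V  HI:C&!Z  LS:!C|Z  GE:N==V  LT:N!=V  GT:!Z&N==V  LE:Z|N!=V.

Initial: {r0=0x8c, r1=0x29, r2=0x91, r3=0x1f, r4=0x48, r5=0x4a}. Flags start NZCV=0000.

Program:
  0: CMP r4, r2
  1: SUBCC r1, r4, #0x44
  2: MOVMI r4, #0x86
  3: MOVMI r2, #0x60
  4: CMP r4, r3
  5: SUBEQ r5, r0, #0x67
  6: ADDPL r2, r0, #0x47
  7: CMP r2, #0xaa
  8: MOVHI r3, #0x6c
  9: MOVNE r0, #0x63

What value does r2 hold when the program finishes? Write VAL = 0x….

VAL = 0xd3

[0] flags=1001 → (cmp)
[1] flags=1001 CC?T → r1=0x04
[2] flags=1001 MI?T → r4=0x86
[3] flags=1001 MI?T → r2=0x60
[4] flags=0011 → (cmp)
[5] flags=0011 EQ?F → skip
[6] flags=0011 PL?T → r2=0xd3
[7] flags=0010 → (cmp)
[8] flags=0010 HI?T → r3=0x6c
[9] flags=0010 NE?T → r0=0x63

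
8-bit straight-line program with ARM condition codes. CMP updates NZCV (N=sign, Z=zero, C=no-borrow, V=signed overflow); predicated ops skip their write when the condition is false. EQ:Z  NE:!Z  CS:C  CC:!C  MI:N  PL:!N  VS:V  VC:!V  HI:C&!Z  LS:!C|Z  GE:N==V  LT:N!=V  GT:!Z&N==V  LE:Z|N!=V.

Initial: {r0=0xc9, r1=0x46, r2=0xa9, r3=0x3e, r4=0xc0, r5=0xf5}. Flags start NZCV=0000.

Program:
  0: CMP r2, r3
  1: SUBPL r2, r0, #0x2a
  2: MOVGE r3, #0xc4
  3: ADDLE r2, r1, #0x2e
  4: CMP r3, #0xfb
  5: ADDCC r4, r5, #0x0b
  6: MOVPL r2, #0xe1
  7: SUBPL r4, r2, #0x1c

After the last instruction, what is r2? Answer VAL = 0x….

[0] flags=0011 → (cmp)
[1] flags=0011 PL?T → r2=0x9f
[2] flags=0011 GE?F → skip
[3] flags=0011 LE?T → r2=0x74
[4] flags=0000 → (cmp)
[5] flags=0000 CC?T → r4=0x00
[6] flags=0000 PL?T → r2=0xe1
[7] flags=0000 PL?T → r4=0xc5

VAL = 0xe1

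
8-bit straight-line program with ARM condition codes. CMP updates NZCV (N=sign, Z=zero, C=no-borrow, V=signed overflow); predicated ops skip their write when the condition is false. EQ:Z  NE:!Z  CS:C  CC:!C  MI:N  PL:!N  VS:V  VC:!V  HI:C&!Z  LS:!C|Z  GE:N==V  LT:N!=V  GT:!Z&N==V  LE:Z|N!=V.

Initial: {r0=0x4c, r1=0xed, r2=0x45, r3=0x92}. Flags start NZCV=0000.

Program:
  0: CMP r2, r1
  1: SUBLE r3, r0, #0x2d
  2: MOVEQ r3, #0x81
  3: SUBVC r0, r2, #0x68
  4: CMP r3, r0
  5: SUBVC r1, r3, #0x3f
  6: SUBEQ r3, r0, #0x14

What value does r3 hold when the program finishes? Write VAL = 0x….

[0] flags=0000 → (cmp)
[1] flags=0000 LE?F → skip
[2] flags=0000 EQ?F → skip
[3] flags=0000 VC?T → r0=0xdd
[4] flags=1000 → (cmp)
[5] flags=1000 VC?T → r1=0x53
[6] flags=1000 EQ?F → skip

VAL = 0x92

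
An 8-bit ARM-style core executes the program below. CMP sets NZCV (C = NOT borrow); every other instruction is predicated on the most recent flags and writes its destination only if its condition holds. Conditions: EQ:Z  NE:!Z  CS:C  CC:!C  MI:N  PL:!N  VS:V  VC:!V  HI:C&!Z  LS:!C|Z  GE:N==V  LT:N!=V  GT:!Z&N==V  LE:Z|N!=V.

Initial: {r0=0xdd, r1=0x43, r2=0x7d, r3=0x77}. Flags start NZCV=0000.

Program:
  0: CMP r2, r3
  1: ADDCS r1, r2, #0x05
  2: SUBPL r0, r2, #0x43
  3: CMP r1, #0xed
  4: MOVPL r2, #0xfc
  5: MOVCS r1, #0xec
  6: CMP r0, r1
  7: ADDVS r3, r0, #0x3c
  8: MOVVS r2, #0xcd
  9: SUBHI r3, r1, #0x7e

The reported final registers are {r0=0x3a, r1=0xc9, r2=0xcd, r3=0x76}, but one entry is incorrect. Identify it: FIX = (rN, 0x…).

FIX = (r1, 0x82)

[0] flags=0010 → (cmp)
[1] flags=0010 CS?T → r1=0x82
[2] flags=0010 PL?T → r0=0x3a
[3] flags=1000 → (cmp)
[4] flags=1000 PL?F → skip
[5] flags=1000 CS?F → skip
[6] flags=1001 → (cmp)
[7] flags=1001 VS?T → r3=0x76
[8] flags=1001 VS?T → r2=0xcd
[9] flags=1001 HI?F → skip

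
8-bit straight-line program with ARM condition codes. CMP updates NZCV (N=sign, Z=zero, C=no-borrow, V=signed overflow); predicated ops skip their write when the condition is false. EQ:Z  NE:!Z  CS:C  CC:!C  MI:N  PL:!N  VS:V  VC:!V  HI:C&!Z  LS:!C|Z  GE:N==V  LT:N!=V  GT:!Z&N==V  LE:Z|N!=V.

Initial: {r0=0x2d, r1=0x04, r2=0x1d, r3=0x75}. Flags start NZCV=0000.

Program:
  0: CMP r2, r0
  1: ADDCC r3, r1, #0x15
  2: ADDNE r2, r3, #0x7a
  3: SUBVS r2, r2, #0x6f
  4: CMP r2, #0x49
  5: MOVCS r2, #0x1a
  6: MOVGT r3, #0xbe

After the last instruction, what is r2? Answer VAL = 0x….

VAL = 0x1a

0: ✓ CMP  NZCV=1000
1: ✓ ADDCC  r3←0x19
2: ✓ ADDNE  r2←0x93
3: · SUBVS
4: ✓ CMP  NZCV=0011
5: ✓ MOVCS  r2←0x1a
6: · MOVGT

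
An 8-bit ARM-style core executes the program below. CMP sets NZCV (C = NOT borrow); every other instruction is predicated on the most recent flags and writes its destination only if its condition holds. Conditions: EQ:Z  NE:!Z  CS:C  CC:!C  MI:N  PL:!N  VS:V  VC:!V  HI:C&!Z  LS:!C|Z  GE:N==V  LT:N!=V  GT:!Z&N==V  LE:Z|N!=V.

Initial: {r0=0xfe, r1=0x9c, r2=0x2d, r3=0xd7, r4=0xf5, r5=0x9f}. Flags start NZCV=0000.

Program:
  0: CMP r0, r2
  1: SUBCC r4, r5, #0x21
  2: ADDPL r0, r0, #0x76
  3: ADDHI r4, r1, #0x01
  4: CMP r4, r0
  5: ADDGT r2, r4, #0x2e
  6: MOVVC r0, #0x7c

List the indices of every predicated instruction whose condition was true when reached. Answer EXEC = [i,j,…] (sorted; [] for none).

EXEC = [3,6]

[0] flags=1010 → (cmp)
[1] flags=1010 CC?F → skip
[2] flags=1010 PL?F → skip
[3] flags=1010 HI?T → r4=0x9d
[4] flags=1000 → (cmp)
[5] flags=1000 GT?F → skip
[6] flags=1000 VC?T → r0=0x7c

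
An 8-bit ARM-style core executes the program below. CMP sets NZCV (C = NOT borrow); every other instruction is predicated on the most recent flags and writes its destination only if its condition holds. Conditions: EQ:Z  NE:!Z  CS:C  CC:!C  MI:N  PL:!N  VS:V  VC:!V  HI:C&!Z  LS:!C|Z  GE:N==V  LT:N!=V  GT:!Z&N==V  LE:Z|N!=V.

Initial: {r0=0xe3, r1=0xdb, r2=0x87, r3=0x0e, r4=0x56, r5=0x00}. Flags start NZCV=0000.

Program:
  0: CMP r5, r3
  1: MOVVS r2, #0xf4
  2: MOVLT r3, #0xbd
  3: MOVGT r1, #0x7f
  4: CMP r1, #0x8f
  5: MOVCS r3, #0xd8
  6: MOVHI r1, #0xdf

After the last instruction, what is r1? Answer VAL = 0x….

[0] flags=1000 → (cmp)
[1] flags=1000 VS?F → skip
[2] flags=1000 LT?T → r3=0xbd
[3] flags=1000 GT?F → skip
[4] flags=0010 → (cmp)
[5] flags=0010 CS?T → r3=0xd8
[6] flags=0010 HI?T → r1=0xdf

VAL = 0xdf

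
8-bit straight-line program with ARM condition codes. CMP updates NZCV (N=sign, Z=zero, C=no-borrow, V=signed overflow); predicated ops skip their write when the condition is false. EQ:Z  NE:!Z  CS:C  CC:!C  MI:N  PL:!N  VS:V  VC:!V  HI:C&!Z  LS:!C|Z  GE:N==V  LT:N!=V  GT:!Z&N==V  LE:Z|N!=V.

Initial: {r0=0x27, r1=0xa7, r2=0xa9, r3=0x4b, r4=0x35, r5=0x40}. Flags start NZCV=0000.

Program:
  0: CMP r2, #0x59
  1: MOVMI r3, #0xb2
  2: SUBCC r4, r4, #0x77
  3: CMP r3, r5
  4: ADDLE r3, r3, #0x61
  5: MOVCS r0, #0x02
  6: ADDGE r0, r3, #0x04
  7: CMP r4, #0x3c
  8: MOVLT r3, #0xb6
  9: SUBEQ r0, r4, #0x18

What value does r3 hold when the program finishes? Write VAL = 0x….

VAL = 0xb6

0: ✓ CMP  NZCV=0011
1: · MOVMI
2: · SUBCC
3: ✓ CMP  NZCV=0010
4: · ADDLE
5: ✓ MOVCS  r0←0x02
6: ✓ ADDGE  r0←0x4f
7: ✓ CMP  NZCV=1000
8: ✓ MOVLT  r3←0xb6
9: · SUBEQ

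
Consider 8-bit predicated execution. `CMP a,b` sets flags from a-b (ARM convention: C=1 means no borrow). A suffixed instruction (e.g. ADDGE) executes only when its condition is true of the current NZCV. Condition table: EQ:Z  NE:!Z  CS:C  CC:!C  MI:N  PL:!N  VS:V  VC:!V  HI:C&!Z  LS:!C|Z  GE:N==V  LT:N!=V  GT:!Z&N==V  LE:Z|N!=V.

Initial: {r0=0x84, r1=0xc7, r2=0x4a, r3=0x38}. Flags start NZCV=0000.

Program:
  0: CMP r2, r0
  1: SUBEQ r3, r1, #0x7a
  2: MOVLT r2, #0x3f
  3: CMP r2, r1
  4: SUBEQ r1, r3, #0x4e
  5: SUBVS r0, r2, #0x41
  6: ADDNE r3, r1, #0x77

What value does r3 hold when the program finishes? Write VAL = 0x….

VAL = 0x3e

[0] flags=1001 → (cmp)
[1] flags=1001 EQ?F → skip
[2] flags=1001 LT?F → skip
[3] flags=1001 → (cmp)
[4] flags=1001 EQ?F → skip
[5] flags=1001 VS?T → r0=0x09
[6] flags=1001 NE?T → r3=0x3e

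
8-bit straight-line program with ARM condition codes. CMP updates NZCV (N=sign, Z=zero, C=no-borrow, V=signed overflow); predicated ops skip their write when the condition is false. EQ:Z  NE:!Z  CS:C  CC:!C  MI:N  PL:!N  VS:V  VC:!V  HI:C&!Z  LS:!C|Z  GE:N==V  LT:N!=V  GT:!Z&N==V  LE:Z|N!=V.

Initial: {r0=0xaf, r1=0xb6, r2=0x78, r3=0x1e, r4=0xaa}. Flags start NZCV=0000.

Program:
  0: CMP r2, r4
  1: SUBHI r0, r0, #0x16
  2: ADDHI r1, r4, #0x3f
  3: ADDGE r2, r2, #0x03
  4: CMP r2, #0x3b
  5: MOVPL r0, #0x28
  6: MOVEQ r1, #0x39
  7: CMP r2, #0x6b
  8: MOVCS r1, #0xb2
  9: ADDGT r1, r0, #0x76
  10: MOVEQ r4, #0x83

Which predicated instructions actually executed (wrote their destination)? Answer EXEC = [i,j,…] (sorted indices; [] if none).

EXEC = [3,5,8,9]

0: ✓ CMP  NZCV=1001
1: · SUBHI
2: · ADDHI
3: ✓ ADDGE  r2←0x7b
4: ✓ CMP  NZCV=0010
5: ✓ MOVPL  r0←0x28
6: · MOVEQ
7: ✓ CMP  NZCV=0010
8: ✓ MOVCS  r1←0xb2
9: ✓ ADDGT  r1←0x9e
10: · MOVEQ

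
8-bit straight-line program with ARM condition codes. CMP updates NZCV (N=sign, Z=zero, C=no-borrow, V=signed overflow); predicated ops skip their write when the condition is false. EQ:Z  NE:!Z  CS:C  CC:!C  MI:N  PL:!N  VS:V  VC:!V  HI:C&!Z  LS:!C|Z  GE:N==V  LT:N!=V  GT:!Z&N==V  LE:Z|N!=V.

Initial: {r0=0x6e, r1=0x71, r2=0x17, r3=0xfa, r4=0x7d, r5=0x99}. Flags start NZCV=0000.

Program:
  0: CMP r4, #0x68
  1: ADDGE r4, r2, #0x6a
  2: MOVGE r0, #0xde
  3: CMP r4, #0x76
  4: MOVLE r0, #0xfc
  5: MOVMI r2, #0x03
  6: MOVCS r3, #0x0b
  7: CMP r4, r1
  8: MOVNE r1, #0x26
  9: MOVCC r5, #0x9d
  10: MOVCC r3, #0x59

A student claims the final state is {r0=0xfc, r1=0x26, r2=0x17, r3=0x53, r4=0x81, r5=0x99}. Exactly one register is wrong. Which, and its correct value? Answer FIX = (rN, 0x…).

FIX = (r3, 0x0b)

[0] flags=0010 → (cmp)
[1] flags=0010 GE?T → r4=0x81
[2] flags=0010 GE?T → r0=0xde
[3] flags=0011 → (cmp)
[4] flags=0011 LE?T → r0=0xfc
[5] flags=0011 MI?F → skip
[6] flags=0011 CS?T → r3=0x0b
[7] flags=0011 → (cmp)
[8] flags=0011 NE?T → r1=0x26
[9] flags=0011 CC?F → skip
[10] flags=0011 CC?F → skip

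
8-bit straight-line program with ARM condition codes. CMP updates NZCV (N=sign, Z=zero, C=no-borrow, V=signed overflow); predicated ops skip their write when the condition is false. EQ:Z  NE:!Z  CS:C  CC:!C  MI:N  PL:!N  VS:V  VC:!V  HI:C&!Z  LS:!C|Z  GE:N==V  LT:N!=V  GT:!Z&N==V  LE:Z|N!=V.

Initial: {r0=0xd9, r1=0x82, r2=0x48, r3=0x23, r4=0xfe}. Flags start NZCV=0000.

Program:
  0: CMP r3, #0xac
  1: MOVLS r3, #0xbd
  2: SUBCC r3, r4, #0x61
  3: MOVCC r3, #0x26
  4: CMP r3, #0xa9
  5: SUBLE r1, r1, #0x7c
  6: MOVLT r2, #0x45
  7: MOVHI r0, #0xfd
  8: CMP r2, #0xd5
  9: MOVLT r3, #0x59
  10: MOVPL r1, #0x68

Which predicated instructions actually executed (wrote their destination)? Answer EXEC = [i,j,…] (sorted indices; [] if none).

EXEC = [1,2,3,10]

0: ✓ CMP  NZCV=0000
1: ✓ MOVLS  r3←0xbd
2: ✓ SUBCC  r3←0x9d
3: ✓ MOVCC  r3←0x26
4: ✓ CMP  NZCV=0000
5: · SUBLE
6: · MOVLT
7: · MOVHI
8: ✓ CMP  NZCV=0000
9: · MOVLT
10: ✓ MOVPL  r1←0x68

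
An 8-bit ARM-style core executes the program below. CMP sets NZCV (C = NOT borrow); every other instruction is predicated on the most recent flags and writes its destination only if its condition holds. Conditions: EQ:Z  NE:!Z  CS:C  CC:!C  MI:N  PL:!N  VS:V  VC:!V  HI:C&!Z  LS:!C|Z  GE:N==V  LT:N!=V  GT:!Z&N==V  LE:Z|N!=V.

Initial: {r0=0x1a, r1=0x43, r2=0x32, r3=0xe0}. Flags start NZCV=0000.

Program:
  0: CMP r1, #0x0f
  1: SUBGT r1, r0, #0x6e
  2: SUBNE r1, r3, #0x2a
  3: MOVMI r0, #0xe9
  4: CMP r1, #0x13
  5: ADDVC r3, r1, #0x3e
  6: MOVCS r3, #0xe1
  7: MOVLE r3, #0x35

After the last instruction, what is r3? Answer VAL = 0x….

VAL = 0x35

[0] flags=0010 → (cmp)
[1] flags=0010 GT?T → r1=0xac
[2] flags=0010 NE?T → r1=0xb6
[3] flags=0010 MI?F → skip
[4] flags=1010 → (cmp)
[5] flags=1010 VC?T → r3=0xf4
[6] flags=1010 CS?T → r3=0xe1
[7] flags=1010 LE?T → r3=0x35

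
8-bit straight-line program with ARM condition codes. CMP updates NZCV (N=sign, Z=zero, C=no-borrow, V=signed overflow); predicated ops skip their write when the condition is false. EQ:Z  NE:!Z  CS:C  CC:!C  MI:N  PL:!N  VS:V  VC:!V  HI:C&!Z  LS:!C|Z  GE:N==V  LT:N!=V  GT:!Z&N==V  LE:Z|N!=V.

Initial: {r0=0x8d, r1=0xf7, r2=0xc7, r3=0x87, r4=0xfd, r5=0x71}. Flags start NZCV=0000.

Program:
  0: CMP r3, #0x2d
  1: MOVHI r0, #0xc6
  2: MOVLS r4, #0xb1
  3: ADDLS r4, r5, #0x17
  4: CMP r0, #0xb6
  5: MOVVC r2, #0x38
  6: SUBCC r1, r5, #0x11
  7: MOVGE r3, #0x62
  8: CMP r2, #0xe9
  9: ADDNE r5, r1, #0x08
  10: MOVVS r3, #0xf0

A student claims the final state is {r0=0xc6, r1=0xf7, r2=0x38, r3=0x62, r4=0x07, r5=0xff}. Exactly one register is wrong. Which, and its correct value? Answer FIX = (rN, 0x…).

0: ✓ CMP  NZCV=0011
1: ✓ MOVHI  r0←0xc6
2: · MOVLS
3: · ADDLS
4: ✓ CMP  NZCV=0010
5: ✓ MOVVC  r2←0x38
6: · SUBCC
7: ✓ MOVGE  r3←0x62
8: ✓ CMP  NZCV=0000
9: ✓ ADDNE  r5←0xff
10: · MOVVS

FIX = (r4, 0xfd)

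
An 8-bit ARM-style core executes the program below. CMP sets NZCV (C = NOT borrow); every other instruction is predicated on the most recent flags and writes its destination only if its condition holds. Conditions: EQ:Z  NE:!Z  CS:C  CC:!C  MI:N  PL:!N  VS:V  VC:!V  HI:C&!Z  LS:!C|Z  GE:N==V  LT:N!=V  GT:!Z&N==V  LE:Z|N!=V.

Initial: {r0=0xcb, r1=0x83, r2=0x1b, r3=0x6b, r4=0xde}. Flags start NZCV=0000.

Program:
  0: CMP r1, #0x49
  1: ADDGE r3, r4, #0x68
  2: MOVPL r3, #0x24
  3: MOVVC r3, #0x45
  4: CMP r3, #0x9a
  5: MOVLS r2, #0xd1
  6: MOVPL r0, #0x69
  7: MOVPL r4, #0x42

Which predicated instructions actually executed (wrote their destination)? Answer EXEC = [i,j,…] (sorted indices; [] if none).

0: ✓ CMP  NZCV=0011
1: · ADDGE
2: ✓ MOVPL  r3←0x24
3: · MOVVC
4: ✓ CMP  NZCV=1001
5: ✓ MOVLS  r2←0xd1
6: · MOVPL
7: · MOVPL

EXEC = [2,5]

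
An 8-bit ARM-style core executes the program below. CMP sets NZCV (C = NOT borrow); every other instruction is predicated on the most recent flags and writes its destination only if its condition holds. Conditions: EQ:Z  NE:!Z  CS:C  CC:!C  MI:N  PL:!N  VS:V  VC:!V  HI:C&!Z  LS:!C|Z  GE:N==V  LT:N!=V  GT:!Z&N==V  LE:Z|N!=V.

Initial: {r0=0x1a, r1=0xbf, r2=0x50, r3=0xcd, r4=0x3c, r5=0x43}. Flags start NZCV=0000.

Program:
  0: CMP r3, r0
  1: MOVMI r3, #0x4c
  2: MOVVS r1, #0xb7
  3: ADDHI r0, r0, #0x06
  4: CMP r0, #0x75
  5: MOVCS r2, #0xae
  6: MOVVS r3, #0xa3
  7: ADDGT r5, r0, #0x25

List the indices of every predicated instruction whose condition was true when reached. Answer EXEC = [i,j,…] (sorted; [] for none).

0: ✓ CMP  NZCV=1010
1: ✓ MOVMI  r3←0x4c
2: · MOVVS
3: ✓ ADDHI  r0←0x20
4: ✓ CMP  NZCV=1000
5: · MOVCS
6: · MOVVS
7: · ADDGT

EXEC = [1,3]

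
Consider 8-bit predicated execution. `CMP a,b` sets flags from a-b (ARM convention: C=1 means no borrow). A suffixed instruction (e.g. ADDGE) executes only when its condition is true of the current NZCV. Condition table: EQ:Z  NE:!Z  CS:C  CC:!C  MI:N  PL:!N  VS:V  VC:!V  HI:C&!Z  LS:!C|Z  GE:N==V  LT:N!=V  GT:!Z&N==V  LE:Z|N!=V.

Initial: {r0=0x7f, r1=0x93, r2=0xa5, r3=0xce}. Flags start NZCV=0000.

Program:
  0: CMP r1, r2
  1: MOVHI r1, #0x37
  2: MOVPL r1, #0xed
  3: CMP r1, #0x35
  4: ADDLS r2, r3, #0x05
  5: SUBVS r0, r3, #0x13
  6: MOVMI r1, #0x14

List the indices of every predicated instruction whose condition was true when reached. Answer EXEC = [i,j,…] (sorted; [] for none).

EXEC = [5]

[0] flags=1000 → (cmp)
[1] flags=1000 HI?F → skip
[2] flags=1000 PL?F → skip
[3] flags=0011 → (cmp)
[4] flags=0011 LS?F → skip
[5] flags=0011 VS?T → r0=0xbb
[6] flags=0011 MI?F → skip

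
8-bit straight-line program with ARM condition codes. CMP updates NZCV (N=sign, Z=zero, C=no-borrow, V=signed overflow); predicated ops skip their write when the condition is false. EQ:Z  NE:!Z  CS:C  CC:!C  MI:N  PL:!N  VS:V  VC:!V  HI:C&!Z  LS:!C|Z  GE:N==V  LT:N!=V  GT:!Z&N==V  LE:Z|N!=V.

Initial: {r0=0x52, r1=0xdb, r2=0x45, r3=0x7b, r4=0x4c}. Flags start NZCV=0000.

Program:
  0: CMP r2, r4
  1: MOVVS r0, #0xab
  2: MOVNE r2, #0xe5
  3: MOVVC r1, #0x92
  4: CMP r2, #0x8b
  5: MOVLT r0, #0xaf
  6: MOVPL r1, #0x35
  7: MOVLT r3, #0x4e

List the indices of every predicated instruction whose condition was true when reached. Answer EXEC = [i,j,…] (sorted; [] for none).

EXEC = [2,3,6]

[0] flags=1000 → (cmp)
[1] flags=1000 VS?F → skip
[2] flags=1000 NE?T → r2=0xe5
[3] flags=1000 VC?T → r1=0x92
[4] flags=0010 → (cmp)
[5] flags=0010 LT?F → skip
[6] flags=0010 PL?T → r1=0x35
[7] flags=0010 LT?F → skip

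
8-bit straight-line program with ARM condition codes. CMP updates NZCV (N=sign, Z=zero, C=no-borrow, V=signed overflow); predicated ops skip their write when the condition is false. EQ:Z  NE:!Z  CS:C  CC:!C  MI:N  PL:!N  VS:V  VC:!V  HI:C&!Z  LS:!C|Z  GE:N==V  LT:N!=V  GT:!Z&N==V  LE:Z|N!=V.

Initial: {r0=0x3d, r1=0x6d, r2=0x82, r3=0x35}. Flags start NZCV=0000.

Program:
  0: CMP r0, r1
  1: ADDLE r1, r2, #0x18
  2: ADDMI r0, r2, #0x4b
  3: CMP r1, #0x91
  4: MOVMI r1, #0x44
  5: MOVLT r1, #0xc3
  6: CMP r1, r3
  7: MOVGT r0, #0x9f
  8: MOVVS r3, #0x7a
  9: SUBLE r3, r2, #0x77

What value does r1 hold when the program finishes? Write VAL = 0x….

VAL = 0x9a

[0] flags=1000 → (cmp)
[1] flags=1000 LE?T → r1=0x9a
[2] flags=1000 MI?T → r0=0xcd
[3] flags=0010 → (cmp)
[4] flags=0010 MI?F → skip
[5] flags=0010 LT?F → skip
[6] flags=0011 → (cmp)
[7] flags=0011 GT?F → skip
[8] flags=0011 VS?T → r3=0x7a
[9] flags=0011 LE?T → r3=0x0b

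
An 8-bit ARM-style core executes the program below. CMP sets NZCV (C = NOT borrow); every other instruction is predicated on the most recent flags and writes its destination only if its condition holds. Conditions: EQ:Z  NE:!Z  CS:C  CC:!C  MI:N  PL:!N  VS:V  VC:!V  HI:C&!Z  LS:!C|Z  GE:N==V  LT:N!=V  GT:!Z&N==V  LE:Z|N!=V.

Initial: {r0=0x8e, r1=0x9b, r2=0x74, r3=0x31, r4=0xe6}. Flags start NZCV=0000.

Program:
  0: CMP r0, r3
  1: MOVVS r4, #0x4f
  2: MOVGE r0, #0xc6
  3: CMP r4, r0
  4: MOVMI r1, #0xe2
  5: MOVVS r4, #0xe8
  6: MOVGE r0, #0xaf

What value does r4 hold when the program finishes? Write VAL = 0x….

VAL = 0xe8

0: ✓ CMP  NZCV=0011
1: ✓ MOVVS  r4←0x4f
2: · MOVGE
3: ✓ CMP  NZCV=1001
4: ✓ MOVMI  r1←0xe2
5: ✓ MOVVS  r4←0xe8
6: ✓ MOVGE  r0←0xaf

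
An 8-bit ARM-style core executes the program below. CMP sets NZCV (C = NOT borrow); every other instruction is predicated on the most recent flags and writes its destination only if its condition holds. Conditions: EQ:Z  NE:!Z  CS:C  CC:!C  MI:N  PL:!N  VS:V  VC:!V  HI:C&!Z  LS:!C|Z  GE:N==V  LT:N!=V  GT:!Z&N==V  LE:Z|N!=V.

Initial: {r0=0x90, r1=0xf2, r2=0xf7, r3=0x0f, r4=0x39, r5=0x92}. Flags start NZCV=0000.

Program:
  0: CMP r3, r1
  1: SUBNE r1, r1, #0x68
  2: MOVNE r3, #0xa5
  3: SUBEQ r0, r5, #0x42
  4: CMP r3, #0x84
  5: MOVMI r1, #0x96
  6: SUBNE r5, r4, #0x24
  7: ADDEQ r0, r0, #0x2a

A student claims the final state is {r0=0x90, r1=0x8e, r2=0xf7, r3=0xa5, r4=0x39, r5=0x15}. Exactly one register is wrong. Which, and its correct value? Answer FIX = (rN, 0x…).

FIX = (r1, 0x8a)

0: ✓ CMP  NZCV=0000
1: ✓ SUBNE  r1←0x8a
2: ✓ MOVNE  r3←0xa5
3: · SUBEQ
4: ✓ CMP  NZCV=0010
5: · MOVMI
6: ✓ SUBNE  r5←0x15
7: · ADDEQ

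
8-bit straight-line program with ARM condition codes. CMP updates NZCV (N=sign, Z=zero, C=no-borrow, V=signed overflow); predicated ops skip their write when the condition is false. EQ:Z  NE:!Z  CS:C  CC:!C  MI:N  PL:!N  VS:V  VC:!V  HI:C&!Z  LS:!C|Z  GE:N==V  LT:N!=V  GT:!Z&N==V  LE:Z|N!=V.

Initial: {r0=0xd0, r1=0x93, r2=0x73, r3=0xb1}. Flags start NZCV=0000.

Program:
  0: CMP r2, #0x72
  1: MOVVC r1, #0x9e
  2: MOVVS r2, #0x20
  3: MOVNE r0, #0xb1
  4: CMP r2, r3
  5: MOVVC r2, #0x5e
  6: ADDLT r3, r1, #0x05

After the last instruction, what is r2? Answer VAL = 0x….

[0] flags=0010 → (cmp)
[1] flags=0010 VC?T → r1=0x9e
[2] flags=0010 VS?F → skip
[3] flags=0010 NE?T → r0=0xb1
[4] flags=1001 → (cmp)
[5] flags=1001 VC?F → skip
[6] flags=1001 LT?F → skip

VAL = 0x73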